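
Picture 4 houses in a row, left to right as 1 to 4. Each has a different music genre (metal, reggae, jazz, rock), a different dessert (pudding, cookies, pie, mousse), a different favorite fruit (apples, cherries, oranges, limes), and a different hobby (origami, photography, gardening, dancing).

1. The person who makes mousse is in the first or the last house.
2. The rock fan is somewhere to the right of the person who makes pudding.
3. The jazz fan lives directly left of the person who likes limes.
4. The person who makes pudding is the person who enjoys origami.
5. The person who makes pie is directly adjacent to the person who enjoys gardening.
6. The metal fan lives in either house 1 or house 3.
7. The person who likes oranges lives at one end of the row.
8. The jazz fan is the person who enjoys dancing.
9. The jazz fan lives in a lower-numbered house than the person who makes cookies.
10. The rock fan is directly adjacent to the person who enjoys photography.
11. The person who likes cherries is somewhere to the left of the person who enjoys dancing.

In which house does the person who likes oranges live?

4

The jazz fan is narrowed to house 2 or 3; consider each.
Placing it in house 3 leads to a contradiction, so it's in house 2.
Clue 3 places the person who likes limes in house 3.
By clue 8, the person who enjoys dancing is in house 2.
From clue 11, the person who likes cherries must be in house 1.
So house 2 gets apples for favorite fruit.
House 4 favorite fruit: only oranges fits.
So house 2 gets pie for dessert.
The only hobby still possible for house 4 is photography.
Clue 10: the rock fan is in house 3.
House 4 music genre: only reggae fits.
Clue 2 places the person who makes pudding in house 1.
From clue 4, the person who enjoys origami must be in house 1.
The only music genre still possible for house 1 is metal.
The only dessert still possible for house 3 is cookies.
House 4 dessert: only mousse fits.
House 3 hobby: only gardening fits.
So: house 1 = metal/pudding/cherries/origami, house 2 = jazz/pie/apples/dancing, house 3 = rock/cookies/limes/gardening, house 4 = reggae/mousse/oranges/photography.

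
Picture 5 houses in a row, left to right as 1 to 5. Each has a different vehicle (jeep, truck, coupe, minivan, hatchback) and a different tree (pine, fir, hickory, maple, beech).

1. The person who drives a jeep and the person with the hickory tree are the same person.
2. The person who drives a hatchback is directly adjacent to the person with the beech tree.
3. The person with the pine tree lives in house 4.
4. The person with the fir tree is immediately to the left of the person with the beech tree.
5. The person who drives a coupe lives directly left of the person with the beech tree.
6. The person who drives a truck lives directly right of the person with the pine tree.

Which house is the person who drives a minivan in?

3

From clue 3, the person with the pine tree must be in house 4.
Clue 6: the person who drives a truck is in house 5.
House 5's tree must be maple (nothing else left).
The person who drives a coupe is narrowed to house 1 or 2; consider each.
Placing it in house 1 leads to a contradiction, so it's in house 2.
From clue 5, the person with the beech tree must be in house 3.
Clue 1 places the person who drives a jeep in house 1.
Clue 1: the person with the hickory tree is in house 1.
Clue 2: the person who drives a hatchback is in house 4.
Clue 4: the person with the fir tree is in house 2.
House 3 vehicle: only minivan fits.
So: house 1 = jeep/hickory, house 2 = coupe/fir, house 3 = minivan/beech, house 4 = hatchback/pine, house 5 = truck/maple.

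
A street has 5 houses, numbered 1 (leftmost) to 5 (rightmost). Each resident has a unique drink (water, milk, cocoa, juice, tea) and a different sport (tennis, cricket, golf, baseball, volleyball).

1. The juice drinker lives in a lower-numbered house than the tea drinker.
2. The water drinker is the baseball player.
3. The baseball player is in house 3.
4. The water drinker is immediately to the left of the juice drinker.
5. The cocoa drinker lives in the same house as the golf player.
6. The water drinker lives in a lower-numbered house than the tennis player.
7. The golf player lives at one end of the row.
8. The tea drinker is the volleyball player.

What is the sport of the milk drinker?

cricket

From clue 3, the baseball player must be in house 3.
Clue 2 places the water drinker in house 3.
Clue 4: the juice drinker is in house 4.
So house 2 gets milk for drink.
The only drink still possible for house 5 is tea.
That leaves cricket as the sport for house 2.
Clue 5: the golf player is in house 1.
Clue 8 places the volleyball player in house 5.
House 1 drink: only cocoa fits.
House 4's sport must be tennis (nothing else left).
So: house 1 = cocoa/golf, house 2 = milk/cricket, house 3 = water/baseball, house 4 = juice/tennis, house 5 = tea/volleyball.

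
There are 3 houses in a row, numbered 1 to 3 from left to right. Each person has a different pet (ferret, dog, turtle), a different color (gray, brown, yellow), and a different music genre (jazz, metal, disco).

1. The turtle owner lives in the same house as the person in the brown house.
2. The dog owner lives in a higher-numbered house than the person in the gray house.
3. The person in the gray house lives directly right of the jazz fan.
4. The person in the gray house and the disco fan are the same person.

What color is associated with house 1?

brown

The person in the gray house is in house 2 (clue 3).
From clue 3, the jazz fan must be in house 1.
From clue 4, the disco fan must be in house 2.
That leaves metal as the music genre for house 3.
Clue 2 places the dog owner in house 3.
So house 1 gets turtle for pet.
That leaves ferret as the pet for house 2.
The person in the brown house is in house 1 (clue 1).
The only color still possible for house 3 is yellow.
So: house 1 = turtle/brown/jazz, house 2 = ferret/gray/disco, house 3 = dog/yellow/metal.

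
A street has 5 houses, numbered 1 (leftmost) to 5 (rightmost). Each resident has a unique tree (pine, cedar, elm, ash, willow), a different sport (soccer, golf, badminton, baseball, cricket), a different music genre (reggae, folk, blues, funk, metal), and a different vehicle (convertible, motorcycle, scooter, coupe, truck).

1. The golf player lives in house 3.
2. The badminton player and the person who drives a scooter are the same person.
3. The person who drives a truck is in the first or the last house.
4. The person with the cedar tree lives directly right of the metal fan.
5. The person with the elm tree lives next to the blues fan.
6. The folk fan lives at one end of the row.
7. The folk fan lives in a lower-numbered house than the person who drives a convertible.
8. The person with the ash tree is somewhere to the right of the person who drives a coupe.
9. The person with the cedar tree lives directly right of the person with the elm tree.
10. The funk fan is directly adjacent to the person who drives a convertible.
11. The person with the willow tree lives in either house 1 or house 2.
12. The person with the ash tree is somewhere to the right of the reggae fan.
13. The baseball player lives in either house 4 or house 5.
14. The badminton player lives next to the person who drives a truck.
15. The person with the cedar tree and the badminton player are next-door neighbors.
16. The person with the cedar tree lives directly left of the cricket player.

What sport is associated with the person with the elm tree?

badminton

By clue 1, the golf player is in house 3.
The folk fan is in house 1 (clue 7).
From clue 16, the person with the cedar tree must be in house 3.
Clue 16 places the cricket player in house 4.
House 1's sport must be soccer (nothing else left).
That leaves badminton as the sport for house 2.
House 5's sport must be baseball (nothing else left).
From clue 2, the person who drives a scooter must be in house 2.
By clue 4, the metal fan is in house 2.
By clue 9, the person with the elm tree is in house 2.
By clue 14, the person who drives a truck is in house 1.
House 1's tree must be willow (nothing else left).
Clue 5 places the blues fan in house 3.
The only music genre still possible for house 5 is funk.
Clue 10: the person who drives a convertible is in house 4.
Clue 12: the person with the ash tree is in house 5.
So house 4 gets pine for tree.
So house 4 gets reggae for music genre.
House 3's vehicle must be coupe (nothing else left).
So house 5 gets motorcycle for vehicle.
So: house 1 = willow/soccer/folk/truck, house 2 = elm/badminton/metal/scooter, house 3 = cedar/golf/blues/coupe, house 4 = pine/cricket/reggae/convertible, house 5 = ash/baseball/funk/motorcycle.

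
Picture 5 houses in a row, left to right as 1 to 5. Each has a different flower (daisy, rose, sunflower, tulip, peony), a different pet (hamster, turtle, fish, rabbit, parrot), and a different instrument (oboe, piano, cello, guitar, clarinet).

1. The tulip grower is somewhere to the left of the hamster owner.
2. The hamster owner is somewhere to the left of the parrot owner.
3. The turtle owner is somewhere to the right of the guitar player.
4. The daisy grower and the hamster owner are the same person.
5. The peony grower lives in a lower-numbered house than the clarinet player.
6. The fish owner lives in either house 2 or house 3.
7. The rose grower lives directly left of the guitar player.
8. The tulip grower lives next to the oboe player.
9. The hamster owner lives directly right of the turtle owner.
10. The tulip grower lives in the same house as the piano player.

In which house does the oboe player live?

The only flower still possible for house 5 is sunflower.
So house 1 gets rabbit for pet.
That leaves parrot as the pet for house 5.
Clue 3 places the turtle owner in house 3.
Clue 3 places the guitar player in house 2.
The rose grower is in house 1 (clue 7).
By clue 9, the hamster owner is in house 4.
So house 2 gets fish for pet.
From clue 4, the daisy grower must be in house 4.
From clue 10, the tulip grower must be in house 3.
Clue 10: the piano player is in house 3.
House 2 flower: only peony fits.
Clue 8 places the oboe player in house 4.
The only instrument still possible for house 1 is cello.
That leaves clarinet as the instrument for house 5.
So: house 1 = rose/rabbit/cello, house 2 = peony/fish/guitar, house 3 = tulip/turtle/piano, house 4 = daisy/hamster/oboe, house 5 = sunflower/parrot/clarinet.

4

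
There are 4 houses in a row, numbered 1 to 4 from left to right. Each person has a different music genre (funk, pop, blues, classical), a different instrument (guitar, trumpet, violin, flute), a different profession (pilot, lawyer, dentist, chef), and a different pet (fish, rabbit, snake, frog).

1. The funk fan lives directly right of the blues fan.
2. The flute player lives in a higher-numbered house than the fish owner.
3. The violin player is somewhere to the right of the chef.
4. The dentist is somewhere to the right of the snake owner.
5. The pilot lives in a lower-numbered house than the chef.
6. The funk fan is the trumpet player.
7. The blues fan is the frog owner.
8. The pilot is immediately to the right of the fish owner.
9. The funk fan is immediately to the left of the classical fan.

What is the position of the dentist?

Clue 8 places the pilot in house 2.
Clue 8: the fish owner is in house 1.
That leaves guitar as the instrument for house 1.
So house 1 gets lawyer for profession.
So house 3 gets chef for profession.
The only profession still possible for house 4 is dentist.
House 4's pet must be rabbit (nothing else left).
By clue 3, the violin player is in house 4.
By clue 7, the blues fan is in house 2.
Clue 7 places the frog owner in house 2.
House 1 music genre: only pop fits.
That leaves classical as the music genre for house 4.
That leaves snake as the pet for house 3.
From clue 6, the trumpet player must be in house 3.
House 3's music genre must be funk (nothing else left).
So house 2 gets flute for instrument.
So: house 1 = pop/guitar/lawyer/fish, house 2 = blues/flute/pilot/frog, house 3 = funk/trumpet/chef/snake, house 4 = classical/violin/dentist/rabbit.

4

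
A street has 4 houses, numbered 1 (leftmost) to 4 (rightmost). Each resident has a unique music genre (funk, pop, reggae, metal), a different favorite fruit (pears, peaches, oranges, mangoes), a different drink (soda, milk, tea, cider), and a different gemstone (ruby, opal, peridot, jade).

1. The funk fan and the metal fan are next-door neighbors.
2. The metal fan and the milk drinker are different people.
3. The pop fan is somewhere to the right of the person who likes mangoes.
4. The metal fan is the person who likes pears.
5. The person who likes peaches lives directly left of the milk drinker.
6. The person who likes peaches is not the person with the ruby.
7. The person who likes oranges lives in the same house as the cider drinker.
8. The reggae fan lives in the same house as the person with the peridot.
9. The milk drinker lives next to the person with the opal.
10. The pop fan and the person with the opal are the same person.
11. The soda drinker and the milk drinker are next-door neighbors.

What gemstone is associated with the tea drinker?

ruby

The pop fan is narrowed to house 2 or 3 or 4; consider each.
Placing it in house 2 and house 3 leads to a contradiction, so it's in house 4.
From clue 10, the person with the opal must be in house 4.
By clue 9, the milk drinker is in house 3.
House 4 favorite fruit: only oranges fits.
From clue 5, the person who likes peaches must be in house 2.
Clue 7: the cider drinker is in house 4.
House 3's favorite fruit must be mangoes (nothing else left).
That leaves tea as the drink for house 1.
So house 2 gets soda for drink.
Clue 4: the metal fan is in house 1.
So house 1 gets pears for favorite fruit.
Clue 1 places the funk fan in house 2.
House 3 music genre: only reggae fits.
Clue 8 places the person with the peridot in house 3.
House 2 gemstone: only jade fits.
House 1's gemstone must be ruby (nothing else left).
So: house 1 = metal/pears/tea/ruby, house 2 = funk/peaches/soda/jade, house 3 = reggae/mangoes/milk/peridot, house 4 = pop/oranges/cider/opal.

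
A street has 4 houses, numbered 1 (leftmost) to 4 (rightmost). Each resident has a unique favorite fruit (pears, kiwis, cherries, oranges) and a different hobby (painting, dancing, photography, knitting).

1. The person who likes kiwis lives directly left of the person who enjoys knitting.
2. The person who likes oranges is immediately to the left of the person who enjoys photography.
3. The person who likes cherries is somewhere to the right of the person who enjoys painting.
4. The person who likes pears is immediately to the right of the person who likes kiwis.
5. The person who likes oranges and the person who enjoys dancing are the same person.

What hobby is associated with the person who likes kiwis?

painting

The person who likes cherries is narrowed to house 2 or 3 or 4; consider each.
Placing it in house 2 and house 3 leads to a contradiction, so it's in house 4.
That leaves photography as the hobby for house 4.
Clue 2: the person who likes oranges is in house 3.
Clue 5: the person who enjoys dancing is in house 3.
The only favorite fruit still possible for house 1 is kiwis.
House 2 favorite fruit: only pears fits.
House 1's hobby must be painting (nothing else left).
So house 2 gets knitting for hobby.
So: house 1 = kiwis/painting, house 2 = pears/knitting, house 3 = oranges/dancing, house 4 = cherries/photography.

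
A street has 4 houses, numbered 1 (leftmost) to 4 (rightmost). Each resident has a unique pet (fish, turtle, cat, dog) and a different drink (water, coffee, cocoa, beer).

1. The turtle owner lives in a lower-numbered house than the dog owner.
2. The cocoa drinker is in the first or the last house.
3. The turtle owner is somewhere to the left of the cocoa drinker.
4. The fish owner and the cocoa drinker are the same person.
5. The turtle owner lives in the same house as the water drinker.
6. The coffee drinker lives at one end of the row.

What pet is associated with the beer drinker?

dog

From clue 3, the cocoa drinker must be in house 4.
By clue 4, the fish owner is in house 4.
House 1's drink must be coffee (nothing else left).
That leaves beer as the drink for house 3.
Clue 5 places the turtle owner in house 2.
That leaves cat as the pet for house 1.
That leaves dog as the pet for house 3.
House 2's drink must be water (nothing else left).
So: house 1 = cat/coffee, house 2 = turtle/water, house 3 = dog/beer, house 4 = fish/cocoa.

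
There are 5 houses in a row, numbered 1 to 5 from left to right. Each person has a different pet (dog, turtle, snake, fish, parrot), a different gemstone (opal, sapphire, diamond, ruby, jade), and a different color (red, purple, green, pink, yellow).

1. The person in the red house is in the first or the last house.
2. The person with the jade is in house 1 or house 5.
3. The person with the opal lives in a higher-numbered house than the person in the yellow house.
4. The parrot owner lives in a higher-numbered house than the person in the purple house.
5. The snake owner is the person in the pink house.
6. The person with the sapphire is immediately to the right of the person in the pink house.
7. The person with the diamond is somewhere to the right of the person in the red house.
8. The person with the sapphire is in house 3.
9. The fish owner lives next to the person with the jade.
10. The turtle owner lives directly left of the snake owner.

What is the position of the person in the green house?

5

From clue 7, the person in the red house must be in house 1.
From clue 8, the person with the sapphire must be in house 3.
The only color still possible for house 5 is green.
The person in the pink house is in house 2 (clue 6).
Clue 5: the snake owner is in house 2.
By clue 10, the turtle owner is in house 1.
House 3 pet: only dog fits.
The only pet still possible for house 4 is fish.
That leaves parrot as the pet for house 5.
From clue 9, the person with the jade must be in house 5.
So house 1 gets ruby for gemstone.
House 2 gemstone: only diamond fits.
House 4 gemstone: only opal fits.
Clue 3 places the person in the yellow house in house 3.
The only color still possible for house 4 is purple.
So: house 1 = turtle/ruby/red, house 2 = snake/diamond/pink, house 3 = dog/sapphire/yellow, house 4 = fish/opal/purple, house 5 = parrot/jade/green.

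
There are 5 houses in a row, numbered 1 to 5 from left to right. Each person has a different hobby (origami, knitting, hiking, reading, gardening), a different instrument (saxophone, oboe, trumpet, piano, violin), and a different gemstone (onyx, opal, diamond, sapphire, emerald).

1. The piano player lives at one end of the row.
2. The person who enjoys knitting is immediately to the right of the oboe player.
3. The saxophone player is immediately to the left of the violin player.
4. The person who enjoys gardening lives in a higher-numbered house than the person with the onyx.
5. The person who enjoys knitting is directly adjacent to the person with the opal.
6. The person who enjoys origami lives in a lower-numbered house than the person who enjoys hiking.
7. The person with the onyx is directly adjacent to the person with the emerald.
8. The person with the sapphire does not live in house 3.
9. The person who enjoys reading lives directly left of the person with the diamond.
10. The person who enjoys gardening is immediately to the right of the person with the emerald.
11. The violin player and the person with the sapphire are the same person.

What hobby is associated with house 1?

The piano player is narrowed to house 1 or 5; consider each.
Placing it in house 1 leads to a contradiction, so it's in house 5.
The saxophone player is narrowed to house 1 or 3; consider each.
Placing it in house 1 leads to a contradiction, so it's in house 3.
Clue 3 places the violin player in house 4.
Clue 11 places the person with the sapphire in house 4.
That leaves hiking as the hobby for house 5.
The only gemstone still possible for house 5 is diamond.
From clue 9, the person who enjoys reading must be in house 4.
House 1's hobby must be origami (nothing else left).
So house 3 gets opal for gemstone.
From clue 5, the person who enjoys knitting must be in house 2.
House 3 hobby: only gardening fits.
The oboe player is in house 1 (clue 2).
Clue 10 places the person with the emerald in house 2.
House 2 instrument: only trumpet fits.
The only gemstone still possible for house 1 is onyx.
So: house 1 = origami/oboe/onyx, house 2 = knitting/trumpet/emerald, house 3 = gardening/saxophone/opal, house 4 = reading/violin/sapphire, house 5 = hiking/piano/diamond.

origami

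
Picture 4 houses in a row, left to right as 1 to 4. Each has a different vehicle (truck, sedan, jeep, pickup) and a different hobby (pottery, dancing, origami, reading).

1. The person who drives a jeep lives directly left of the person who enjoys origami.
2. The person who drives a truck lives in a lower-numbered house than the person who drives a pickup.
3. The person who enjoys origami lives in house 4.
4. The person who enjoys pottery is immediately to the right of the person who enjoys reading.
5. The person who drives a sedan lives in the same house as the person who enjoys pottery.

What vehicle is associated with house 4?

The person who enjoys origami is in house 4 (clue 3).
By clue 1, the person who drives a jeep is in house 3.
The only vehicle still possible for house 1 is truck.
That leaves pickup as the vehicle for house 4.
By clue 5, the person who enjoys pottery is in house 2.
The only vehicle still possible for house 2 is sedan.
That leaves reading as the hobby for house 1.
House 3 hobby: only dancing fits.
So: house 1 = truck/reading, house 2 = sedan/pottery, house 3 = jeep/dancing, house 4 = pickup/origami.

pickup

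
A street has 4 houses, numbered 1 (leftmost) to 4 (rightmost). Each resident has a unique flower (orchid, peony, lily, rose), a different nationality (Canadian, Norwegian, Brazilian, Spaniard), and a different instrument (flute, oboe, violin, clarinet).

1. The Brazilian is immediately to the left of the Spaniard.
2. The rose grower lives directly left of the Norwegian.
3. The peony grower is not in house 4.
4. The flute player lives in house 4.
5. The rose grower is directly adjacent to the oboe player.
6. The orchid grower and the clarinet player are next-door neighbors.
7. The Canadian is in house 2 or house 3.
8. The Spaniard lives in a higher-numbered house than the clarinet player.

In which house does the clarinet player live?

1

By clue 4, the flute player is in house 4.
House 1's nationality must be Brazilian (nothing else left).
From clue 1, the Spaniard must be in house 2.
Clue 8 places the clarinet player in house 1.
The only nationality still possible for house 4 is Norwegian.
Clue 2: the rose grower is in house 3.
By clue 5, the oboe player is in house 2.
Clue 6: the orchid grower is in house 2.
House 4 flower: only lily fits.
House 3 nationality: only Canadian fits.
House 3's instrument must be violin (nothing else left).
The only flower still possible for house 1 is peony.
So: house 1 = peony/Brazilian/clarinet, house 2 = orchid/Spaniard/oboe, house 3 = rose/Canadian/violin, house 4 = lily/Norwegian/flute.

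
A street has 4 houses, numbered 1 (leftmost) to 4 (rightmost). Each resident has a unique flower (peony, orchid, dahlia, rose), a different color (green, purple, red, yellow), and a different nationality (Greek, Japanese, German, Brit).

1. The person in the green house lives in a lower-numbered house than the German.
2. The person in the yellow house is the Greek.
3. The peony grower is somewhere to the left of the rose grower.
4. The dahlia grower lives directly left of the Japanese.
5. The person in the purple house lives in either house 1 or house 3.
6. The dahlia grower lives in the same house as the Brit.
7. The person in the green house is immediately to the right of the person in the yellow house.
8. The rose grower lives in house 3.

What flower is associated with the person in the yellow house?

peony

From clue 8, the rose grower must be in house 3.
House 4's flower must be orchid (nothing else left).
So house 4 gets red for color.
So house 4 gets German for nationality.
So house 3 gets Japanese for nationality.
Clue 4 places the dahlia grower in house 2.
Clue 6 places the Brit in house 2.
House 1's flower must be peony (nothing else left).
The only nationality still possible for house 1 is Greek.
By clue 2, the person in the yellow house is in house 1.
Clue 7 places the person in the green house in house 2.
That leaves purple as the color for house 3.
So: house 1 = peony/yellow/Greek, house 2 = dahlia/green/Brit, house 3 = rose/purple/Japanese, house 4 = orchid/red/German.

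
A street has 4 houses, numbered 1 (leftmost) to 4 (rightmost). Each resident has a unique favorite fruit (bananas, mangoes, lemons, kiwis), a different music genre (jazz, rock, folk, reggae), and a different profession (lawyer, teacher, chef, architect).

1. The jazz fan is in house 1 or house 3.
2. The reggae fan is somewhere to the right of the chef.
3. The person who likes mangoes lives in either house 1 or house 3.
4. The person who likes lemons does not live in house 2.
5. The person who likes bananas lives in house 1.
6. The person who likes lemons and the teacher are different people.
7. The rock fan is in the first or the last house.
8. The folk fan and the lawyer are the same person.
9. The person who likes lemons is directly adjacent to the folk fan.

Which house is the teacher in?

2

From clue 5, the person who likes bananas must be in house 1.
House 2's favorite fruit must be kiwis (nothing else left).
House 3's favorite fruit must be mangoes (nothing else left).
The only favorite fruit still possible for house 4 is lemons.
Clue 9: the folk fan is in house 3.
That leaves reggae as the music genre for house 2.
So house 4 gets rock for music genre.
Clue 2 places the chef in house 1.
By clue 8, the lawyer is in house 3.
House 1 music genre: only jazz fits.
That leaves architect as the profession for house 4.
House 2 profession: only teacher fits.
So: house 1 = bananas/jazz/chef, house 2 = kiwis/reggae/teacher, house 3 = mangoes/folk/lawyer, house 4 = lemons/rock/architect.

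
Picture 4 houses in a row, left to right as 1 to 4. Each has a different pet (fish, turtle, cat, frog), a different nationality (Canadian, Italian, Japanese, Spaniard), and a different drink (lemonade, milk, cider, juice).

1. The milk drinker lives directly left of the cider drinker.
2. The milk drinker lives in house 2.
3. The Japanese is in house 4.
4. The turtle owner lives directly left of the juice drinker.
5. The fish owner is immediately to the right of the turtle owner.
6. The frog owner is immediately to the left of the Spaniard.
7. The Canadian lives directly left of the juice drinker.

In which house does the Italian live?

1

Clue 2: the milk drinker is in house 2.
The Japanese is in house 4 (clue 3).
So house 1 gets lemonade for drink.
By clue 1, the cider drinker is in house 3.
That leaves Italian as the nationality for house 1.
So house 4 gets juice for drink.
Clue 4: the turtle owner is in house 3.
Clue 5 places the fish owner in house 4.
From clue 7, the Canadian must be in house 3.
House 2's nationality must be Spaniard (nothing else left).
From clue 6, the frog owner must be in house 1.
House 2 pet: only cat fits.
So: house 1 = frog/Italian/lemonade, house 2 = cat/Spaniard/milk, house 3 = turtle/Canadian/cider, house 4 = fish/Japanese/juice.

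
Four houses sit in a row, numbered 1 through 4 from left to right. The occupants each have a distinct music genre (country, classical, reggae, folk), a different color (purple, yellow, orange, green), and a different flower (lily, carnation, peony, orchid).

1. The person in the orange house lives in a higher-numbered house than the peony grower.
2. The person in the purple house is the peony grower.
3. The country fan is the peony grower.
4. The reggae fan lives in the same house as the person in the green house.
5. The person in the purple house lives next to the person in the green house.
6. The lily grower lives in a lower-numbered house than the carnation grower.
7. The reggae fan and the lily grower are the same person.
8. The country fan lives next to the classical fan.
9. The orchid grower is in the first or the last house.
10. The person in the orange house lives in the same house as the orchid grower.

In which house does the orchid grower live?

4

By clue 10, the person in the orange house is in house 4.
From clue 10, the orchid grower must be in house 4.
The reggae fan is narrowed to house 1 or 2; consider each.
Placing it in house 2 leads to a contradiction, so it's in house 1.
Clue 4: the person in the green house is in house 1.
From clue 5, the person in the purple house must be in house 2.
Clue 7 places the lily grower in house 1.
That leaves yellow as the color for house 3.
By clue 2, the peony grower is in house 2.
By clue 3, the country fan is in house 2.
The classical fan is in house 3 (clue 8).
That leaves folk as the music genre for house 4.
The only flower still possible for house 3 is carnation.
So: house 1 = reggae/green/lily, house 2 = country/purple/peony, house 3 = classical/yellow/carnation, house 4 = folk/orange/orchid.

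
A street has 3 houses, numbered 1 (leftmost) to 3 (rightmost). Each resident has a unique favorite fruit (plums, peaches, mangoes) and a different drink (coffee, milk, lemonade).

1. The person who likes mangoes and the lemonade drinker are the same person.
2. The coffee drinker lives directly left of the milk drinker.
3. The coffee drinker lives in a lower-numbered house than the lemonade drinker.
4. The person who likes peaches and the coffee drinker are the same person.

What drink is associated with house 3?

House 1's drink must be coffee (nothing else left).
Clue 2: the milk drinker is in house 2.
Clue 4 places the person who likes peaches in house 1.
That leaves lemonade as the drink for house 3.
The person who likes mangoes is in house 3 (clue 1).
The only favorite fruit still possible for house 2 is plums.
So: house 1 = peaches/coffee, house 2 = plums/milk, house 3 = mangoes/lemonade.

lemonade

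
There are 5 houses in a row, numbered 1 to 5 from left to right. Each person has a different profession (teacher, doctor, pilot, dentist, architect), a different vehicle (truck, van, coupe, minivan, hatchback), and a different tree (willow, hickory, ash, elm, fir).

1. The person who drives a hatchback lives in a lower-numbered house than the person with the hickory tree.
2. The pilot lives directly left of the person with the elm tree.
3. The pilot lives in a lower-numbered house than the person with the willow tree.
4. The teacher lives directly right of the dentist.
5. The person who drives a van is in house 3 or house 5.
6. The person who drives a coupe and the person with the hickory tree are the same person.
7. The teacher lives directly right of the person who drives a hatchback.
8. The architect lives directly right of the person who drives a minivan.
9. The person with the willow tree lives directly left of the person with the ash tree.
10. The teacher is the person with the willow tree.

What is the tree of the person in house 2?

House 1 tree: only fir fits.
The person who drives a van is narrowed to house 3 or 5; consider each.
Placing it in house 5 leads to a contradiction, so it's in house 3.
That leaves doctor as the profession for house 4.
So house 5 gets architect for profession.
Clue 8: the person who drives a minivan is in house 4.
House 3 profession: only teacher fits.
House 5's tree must be hickory (nothing else left).
Clue 4: the dentist is in house 2.
From clue 6, the person who drives a coupe must be in house 5.
Clue 7: the person who drives a hatchback is in house 2.
By clue 10, the person with the willow tree is in house 3.
That leaves pilot as the profession for house 1.
So house 1 gets truck for vehicle.
The only tree still possible for house 2 is elm.
The only tree still possible for house 4 is ash.
So: house 1 = pilot/truck/fir, house 2 = dentist/hatchback/elm, house 3 = teacher/van/willow, house 4 = doctor/minivan/ash, house 5 = architect/coupe/hickory.

elm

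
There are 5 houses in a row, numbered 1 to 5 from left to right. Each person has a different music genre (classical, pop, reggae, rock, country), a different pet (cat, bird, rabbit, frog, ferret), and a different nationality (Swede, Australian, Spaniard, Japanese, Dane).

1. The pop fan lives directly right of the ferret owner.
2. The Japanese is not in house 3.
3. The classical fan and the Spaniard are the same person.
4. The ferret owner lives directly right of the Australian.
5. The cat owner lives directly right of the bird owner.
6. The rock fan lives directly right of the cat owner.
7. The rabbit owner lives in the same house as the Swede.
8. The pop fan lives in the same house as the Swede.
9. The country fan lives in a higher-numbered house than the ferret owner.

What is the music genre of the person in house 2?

The country fan is narrowed to house 3 or 4 or 5; consider each.
Placing it in house 3 and house 4 leads to a contradiction, so it's in house 5.
House 5's pet must be frog (nothing else left).
House 1 pet: only bird fits.
That leaves rabbit as the pet for house 4.
Clue 5: the cat owner is in house 2.
From clue 6, the rock fan must be in house 3.
Clue 7: the Swede is in house 4.
From clue 8, the pop fan must be in house 4.
House 3 pet: only ferret fits.
By clue 4, the Australian is in house 2.
House 1 nationality: only Spaniard fits.
That leaves Dane as the nationality for house 3.
The only nationality still possible for house 5 is Japanese.
The classical fan is in house 1 (clue 3).
So house 2 gets reggae for music genre.
So: house 1 = classical/bird/Spaniard, house 2 = reggae/cat/Australian, house 3 = rock/ferret/Dane, house 4 = pop/rabbit/Swede, house 5 = country/frog/Japanese.

reggae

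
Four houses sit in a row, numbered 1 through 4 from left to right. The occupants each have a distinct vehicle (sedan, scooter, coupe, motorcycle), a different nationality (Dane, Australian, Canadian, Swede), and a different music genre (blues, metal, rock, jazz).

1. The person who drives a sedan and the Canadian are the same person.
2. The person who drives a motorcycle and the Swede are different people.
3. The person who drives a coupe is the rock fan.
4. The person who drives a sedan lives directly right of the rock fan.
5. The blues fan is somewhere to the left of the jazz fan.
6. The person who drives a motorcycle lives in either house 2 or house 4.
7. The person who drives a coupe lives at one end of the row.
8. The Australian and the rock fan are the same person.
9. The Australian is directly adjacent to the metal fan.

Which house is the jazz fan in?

The person who drives a coupe is in house 1 (clue 3).
Clue 3: the rock fan is in house 1.
The person who drives a sedan is in house 2 (clue 4).
From clue 8, the Australian must be in house 1.
By clue 9, the metal fan is in house 2.
The only vehicle still possible for house 3 is scooter.
House 4 vehicle: only motorcycle fits.
House 4 music genre: only jazz fits.
The Canadian is in house 2 (clue 1).
So house 3 gets Swede for nationality.
House 4 nationality: only Dane fits.
House 3 music genre: only blues fits.
So: house 1 = coupe/Australian/rock, house 2 = sedan/Canadian/metal, house 3 = scooter/Swede/blues, house 4 = motorcycle/Dane/jazz.

4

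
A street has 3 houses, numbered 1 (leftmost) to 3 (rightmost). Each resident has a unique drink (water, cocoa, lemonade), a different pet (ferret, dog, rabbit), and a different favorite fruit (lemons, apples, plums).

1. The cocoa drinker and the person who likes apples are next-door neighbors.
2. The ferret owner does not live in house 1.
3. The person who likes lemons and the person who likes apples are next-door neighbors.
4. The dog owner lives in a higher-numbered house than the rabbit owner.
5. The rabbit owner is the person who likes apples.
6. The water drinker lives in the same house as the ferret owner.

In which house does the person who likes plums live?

3

The only pet still possible for house 1 is rabbit.
Clue 5 places the person who likes apples in house 1.
Clue 1: the cocoa drinker is in house 2.
Clue 3 places the person who likes lemons in house 2.
The only drink still possible for house 1 is lemonade.
House 3's drink must be water (nothing else left).
That leaves plums as the favorite fruit for house 3.
From clue 6, the ferret owner must be in house 3.
So house 2 gets dog for pet.
So: house 1 = lemonade/rabbit/apples, house 2 = cocoa/dog/lemons, house 3 = water/ferret/plums.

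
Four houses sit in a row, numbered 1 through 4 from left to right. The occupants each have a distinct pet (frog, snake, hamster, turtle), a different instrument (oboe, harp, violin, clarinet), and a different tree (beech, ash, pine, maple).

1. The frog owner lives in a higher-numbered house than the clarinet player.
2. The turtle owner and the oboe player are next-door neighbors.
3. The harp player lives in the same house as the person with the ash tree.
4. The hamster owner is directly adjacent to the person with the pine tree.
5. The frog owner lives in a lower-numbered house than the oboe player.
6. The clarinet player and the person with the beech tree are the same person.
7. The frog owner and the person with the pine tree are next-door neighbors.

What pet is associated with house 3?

The frog owner is narrowed to house 2 or 3; consider each.
Placing it in house 3 leads to a contradiction, so it's in house 2.
The clarinet player is in house 1 (clue 1).
The person with the beech tree is in house 1 (clue 6).
House 3 tree: only pine fits.
Clue 4: the hamster owner is in house 4.
House 1 pet: only snake fits.
House 3 pet: only turtle fits.
The oboe player is in house 4 (clue 2).
That leaves harp as the instrument for house 2.
The only instrument still possible for house 3 is violin.
By clue 3, the person with the ash tree is in house 2.
That leaves maple as the tree for house 4.
So: house 1 = snake/clarinet/beech, house 2 = frog/harp/ash, house 3 = turtle/violin/pine, house 4 = hamster/oboe/maple.

turtle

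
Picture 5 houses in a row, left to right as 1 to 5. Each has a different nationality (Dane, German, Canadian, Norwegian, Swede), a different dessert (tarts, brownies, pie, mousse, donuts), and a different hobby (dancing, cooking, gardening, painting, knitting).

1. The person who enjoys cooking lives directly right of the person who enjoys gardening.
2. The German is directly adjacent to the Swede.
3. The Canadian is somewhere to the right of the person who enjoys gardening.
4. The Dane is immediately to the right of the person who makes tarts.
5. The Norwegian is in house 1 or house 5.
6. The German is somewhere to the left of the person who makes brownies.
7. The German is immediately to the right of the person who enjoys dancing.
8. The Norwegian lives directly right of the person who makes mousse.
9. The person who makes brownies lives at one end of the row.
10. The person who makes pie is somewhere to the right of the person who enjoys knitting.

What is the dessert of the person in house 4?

Clue 8 places the Norwegian in house 5.
Clue 8 places the person who makes mousse in house 4.
Clue 9: the person who makes brownies is in house 5.
So house 1 gets Swede for nationality.
By clue 2, the German is in house 2.
Clue 7 places the person who enjoys dancing in house 1.
House 2 hobby: only knitting fits.
From clue 1, the person who enjoys cooking must be in house 4.
Clue 3: the Canadian is in house 4.
Clue 10: the person who makes pie is in house 3.
House 3 nationality: only Dane fits.
House 1 dessert: only donuts fits.
House 2 dessert: only tarts fits.
House 3's hobby must be gardening (nothing else left).
That leaves painting as the hobby for house 5.
So: house 1 = Swede/donuts/dancing, house 2 = German/tarts/knitting, house 3 = Dane/pie/gardening, house 4 = Canadian/mousse/cooking, house 5 = Norwegian/brownies/painting.

mousse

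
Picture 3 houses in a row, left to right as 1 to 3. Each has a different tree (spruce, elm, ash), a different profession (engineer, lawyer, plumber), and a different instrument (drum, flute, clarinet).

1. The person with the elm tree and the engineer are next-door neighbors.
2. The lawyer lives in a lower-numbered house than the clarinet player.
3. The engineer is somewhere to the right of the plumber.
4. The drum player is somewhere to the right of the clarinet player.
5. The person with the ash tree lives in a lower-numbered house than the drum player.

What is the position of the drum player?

3

Clue 4: the drum player is in house 3.
The clarinet player is in house 2 (clue 4).
So house 3 gets engineer for profession.
House 1's instrument must be flute (nothing else left).
The person with the elm tree is in house 2 (clue 1).
From clue 2, the lawyer must be in house 1.
The only tree still possible for house 1 is ash.
The only tree still possible for house 3 is spruce.
That leaves plumber as the profession for house 2.
So: house 1 = ash/lawyer/flute, house 2 = elm/plumber/clarinet, house 3 = spruce/engineer/drum.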